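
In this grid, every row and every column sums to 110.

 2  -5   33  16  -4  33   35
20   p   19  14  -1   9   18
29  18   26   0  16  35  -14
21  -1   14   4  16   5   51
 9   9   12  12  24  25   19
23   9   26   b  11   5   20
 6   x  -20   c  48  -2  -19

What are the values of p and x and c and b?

p = 31, x = 49, c = 48, b = 16

The known cells in row 6 total 94, leaving 110 − 94 = 16 for the blank.
The known cells in row 2 total 79, leaving 110 − 79 = 31 for the blank.
The known cells in column 2 total 61, leaving 110 − 61 = 49 for the blank.
The known cells in row 7 total 62, leaving 110 − 62 = 48 for the blank.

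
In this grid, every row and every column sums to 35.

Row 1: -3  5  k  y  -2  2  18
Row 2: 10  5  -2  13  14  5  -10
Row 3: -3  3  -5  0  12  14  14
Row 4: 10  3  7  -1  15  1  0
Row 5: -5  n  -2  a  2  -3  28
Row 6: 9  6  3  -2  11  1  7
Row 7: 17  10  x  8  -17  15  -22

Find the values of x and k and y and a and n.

x = 24, k = 10, y = 5, a = 12, n = 3

Row 7: 17 + 10 + 8 − 17 + 15 − 22 = 11, so its missing entry is 35 − 11 = 24.
Column 3: -2 − 5 + 7 − 2 + 3 + 24 = 25, so its missing entry is 35 − 25 = 10.
Row 1: -3 + 5 + 10 − 2 + 2 + 18 = 30, so its missing entry is 35 − 30 = 5.
Column 4: 5 + 13 + 0 − 1 − 2 + 8 = 23, so its missing entry is 35 − 23 = 12.
Row 5: -5 − 2 + 12 + 2 − 3 + 28 = 32, so its missing entry is 35 − 32 = 3.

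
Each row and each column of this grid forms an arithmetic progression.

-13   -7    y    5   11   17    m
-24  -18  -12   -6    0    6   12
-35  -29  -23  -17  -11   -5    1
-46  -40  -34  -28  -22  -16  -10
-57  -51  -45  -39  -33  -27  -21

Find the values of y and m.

Along each row the entries change by 6 per step; down each column they change by -11.
Row 1: from -13 at column 1, stepping by 6 to column 3 gives -1.
Row 1: from -13 at column 1, stepping by 6 to column 7 gives 23.

y = -1, m = 23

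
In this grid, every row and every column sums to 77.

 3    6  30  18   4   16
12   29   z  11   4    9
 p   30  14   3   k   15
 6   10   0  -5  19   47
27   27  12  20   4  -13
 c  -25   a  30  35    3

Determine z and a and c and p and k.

Column 5: 4 + 4 + 19 + 4 + 35 = 66, so its missing entry is 77 − 66 = 11.
Row 2: 12 + 29 + 11 + 4 + 9 = 65, so its missing entry is 77 − 65 = 12.
Row 3: 30 + 14 + 3 + 11 + 15 = 73, so its missing entry is 77 − 73 = 4.
Column 1: 3 + 12 + 4 + 6 + 27 = 52, so its missing entry is 77 − 52 = 25.
Row 6: 25 − 25 + 30 + 35 + 3 = 68, so its missing entry is 77 − 68 = 9.

z = 12, a = 9, c = 25, p = 4, k = 11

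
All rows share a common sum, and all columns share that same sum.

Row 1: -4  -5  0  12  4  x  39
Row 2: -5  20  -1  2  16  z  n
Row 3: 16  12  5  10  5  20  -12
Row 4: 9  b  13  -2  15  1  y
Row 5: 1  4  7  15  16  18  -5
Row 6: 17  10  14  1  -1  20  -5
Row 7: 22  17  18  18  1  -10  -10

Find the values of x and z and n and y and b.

x = 10, z = -3, n = 27, y = 22, b = -2

Rows 3 and 5 both sum to 56, so that's the common total.
Column 2 has -5 + 20 + 12 + 4 + 10 + 17 = 58; the blank must be 56 − 58 = -2.
Row 1 has -4 − 5 + 0 + 12 + 4 + 39 = 46; the blank must be 56 − 46 = 10.
Column 6 has 10 + 20 + 1 + 18 + 20 − 10 = 59; the blank must be 56 − 59 = -3.
Row 4 has 9 − 2 + 13 − 2 + 15 + 1 = 34; the blank must be 56 − 34 = 22.
Row 2 has -5 + 20 − 1 + 2 + 16 − 3 = 29; the blank must be 56 − 29 = 27.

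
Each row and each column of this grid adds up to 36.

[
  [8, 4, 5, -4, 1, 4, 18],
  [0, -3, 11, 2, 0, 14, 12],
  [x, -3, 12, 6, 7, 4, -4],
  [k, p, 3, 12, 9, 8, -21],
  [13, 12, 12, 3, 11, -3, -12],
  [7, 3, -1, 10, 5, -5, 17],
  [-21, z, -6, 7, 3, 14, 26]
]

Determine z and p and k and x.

z = 13, p = 10, k = 15, x = 14

Row 7: -21 − 6 + 7 + 3 + 14 + 26 = 23, so its missing entry is 36 − 23 = 13.
Column 2: 4 − 3 − 3 + 12 + 3 + 13 = 26, so its missing entry is 36 − 26 = 10.
Row 3: -3 + 12 + 6 + 7 + 4 − 4 = 22, so its missing entry is 36 − 22 = 14.
Row 4: 10 + 3 + 12 + 9 + 8 − 21 = 21, so its missing entry is 36 − 21 = 15.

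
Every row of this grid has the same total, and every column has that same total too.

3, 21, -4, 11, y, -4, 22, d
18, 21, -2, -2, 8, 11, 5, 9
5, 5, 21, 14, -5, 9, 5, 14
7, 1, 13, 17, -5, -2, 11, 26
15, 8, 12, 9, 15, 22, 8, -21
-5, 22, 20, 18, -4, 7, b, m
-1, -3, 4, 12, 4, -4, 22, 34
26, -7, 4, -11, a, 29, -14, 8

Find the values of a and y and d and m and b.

Rows 2 and 3 both sum to 68, so that's the common total.
Row 8 has 26 − 7 + 4 − 11 + 29 − 14 + 8 = 35; the blank must be 68 − 35 = 33.
Column 5 has 8 − 5 − 5 + 15 − 4 + 4 + 33 = 46; the blank must be 68 − 46 = 22.
Row 1 has 3 + 21 − 4 + 11 + 22 − 4 + 22 = 71; the blank must be 68 − 71 = -3.
Column 8 has -3 + 9 + 14 + 26 − 21 + 34 + 8 = 67; the blank must be 68 − 67 = 1.
Row 6 has -5 + 22 + 20 + 18 − 4 + 7 + 1 = 59; the blank must be 68 − 59 = 9.

a = 33, y = 22, d = -3, m = 1, b = 9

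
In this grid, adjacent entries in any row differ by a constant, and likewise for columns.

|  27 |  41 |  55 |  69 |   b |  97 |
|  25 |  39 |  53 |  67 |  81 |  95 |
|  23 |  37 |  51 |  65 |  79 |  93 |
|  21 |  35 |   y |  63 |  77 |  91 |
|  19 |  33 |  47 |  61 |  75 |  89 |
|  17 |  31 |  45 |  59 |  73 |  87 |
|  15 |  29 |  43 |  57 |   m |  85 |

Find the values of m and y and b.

Along each row the entries change by 14 per step; down each column they change by -2.
Row 7: from 15 at column 1, stepping by 14 to column 5 gives 71.
Row 4: from 21 at column 1, stepping by 14 to column 3 gives 49.
Row 1: from 27 at column 1, stepping by 14 to column 5 gives 83.

m = 71, y = 49, b = 83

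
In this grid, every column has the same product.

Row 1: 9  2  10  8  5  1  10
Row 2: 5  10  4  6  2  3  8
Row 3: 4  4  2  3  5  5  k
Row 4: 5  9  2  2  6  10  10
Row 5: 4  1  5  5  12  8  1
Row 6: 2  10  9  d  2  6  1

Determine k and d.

k = 9, d = 5

Columns 1 and 2 each multiply to 7200, so every column has product 7200.
Column 7: 10×8×10×1×1 = 800, so the missing entry is 7200 ÷ 800 = 9.
Column 4: 8×6×3×2×5 = 1440, so the missing entry is 7200 ÷ 1440 = 5.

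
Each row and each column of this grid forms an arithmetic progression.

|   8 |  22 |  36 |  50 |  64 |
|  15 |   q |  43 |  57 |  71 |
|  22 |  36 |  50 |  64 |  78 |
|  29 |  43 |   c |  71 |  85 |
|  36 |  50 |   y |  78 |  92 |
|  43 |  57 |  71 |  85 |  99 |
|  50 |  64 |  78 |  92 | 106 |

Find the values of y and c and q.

Along each row the entries change by 14 per step; down each column they change by 7.
Row 5: from 36 at column 1, stepping by 14 to column 3 gives 64.
Row 4: from 29 at column 1, stepping by 14 to column 3 gives 57.
Row 2: from 15 at column 1, stepping by 14 to column 2 gives 29.

y = 64, c = 57, q = 29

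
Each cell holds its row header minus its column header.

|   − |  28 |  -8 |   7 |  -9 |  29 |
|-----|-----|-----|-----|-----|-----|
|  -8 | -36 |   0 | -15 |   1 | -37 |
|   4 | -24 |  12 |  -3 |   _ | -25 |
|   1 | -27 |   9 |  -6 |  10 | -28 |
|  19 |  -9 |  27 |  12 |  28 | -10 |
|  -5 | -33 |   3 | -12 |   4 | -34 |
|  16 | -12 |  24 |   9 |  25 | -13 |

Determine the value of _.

4 − (-9) = 13.

13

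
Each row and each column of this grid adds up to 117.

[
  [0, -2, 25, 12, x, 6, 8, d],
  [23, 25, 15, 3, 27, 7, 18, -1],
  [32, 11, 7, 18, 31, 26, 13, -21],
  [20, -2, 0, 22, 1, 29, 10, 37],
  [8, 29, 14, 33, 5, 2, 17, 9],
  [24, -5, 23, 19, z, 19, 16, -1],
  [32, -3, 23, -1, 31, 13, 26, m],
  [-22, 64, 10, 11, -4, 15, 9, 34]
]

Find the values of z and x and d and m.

z = 22, x = 4, d = 64, m = -4

Row 6 has 24 − 5 + 23 + 19 + 19 + 16 − 1 = 95; the blank must be 117 − 95 = 22.
Column 5 has 27 + 31 + 1 + 5 + 22 + 31 − 4 = 113; the blank must be 117 − 113 = 4.
Row 1 has 0 − 2 + 25 + 12 + 4 + 6 + 8 = 53; the blank must be 117 − 53 = 64.
Row 7 has 32 − 3 + 23 − 1 + 31 + 13 + 26 = 121; the blank must be 117 − 121 = -4.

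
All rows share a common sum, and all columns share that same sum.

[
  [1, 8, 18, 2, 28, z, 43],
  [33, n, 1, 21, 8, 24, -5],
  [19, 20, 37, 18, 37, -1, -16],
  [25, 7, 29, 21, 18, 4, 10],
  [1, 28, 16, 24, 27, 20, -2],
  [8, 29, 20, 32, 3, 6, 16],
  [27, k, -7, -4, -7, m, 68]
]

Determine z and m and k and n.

z = 14, m = 47, k = -10, n = 32

Rows 3 and 4 both sum to 114, so that's the common total.
The known cells in row 2 total 82, leaving 114 − 82 = 32 for the blank.
The known cells in column 2 total 124, leaving 114 − 124 = -10 for the blank.
The known cells in row 7 total 67, leaving 114 − 67 = 47 for the blank.
The known cells in row 1 total 100, leaving 114 − 100 = 14 for the blank.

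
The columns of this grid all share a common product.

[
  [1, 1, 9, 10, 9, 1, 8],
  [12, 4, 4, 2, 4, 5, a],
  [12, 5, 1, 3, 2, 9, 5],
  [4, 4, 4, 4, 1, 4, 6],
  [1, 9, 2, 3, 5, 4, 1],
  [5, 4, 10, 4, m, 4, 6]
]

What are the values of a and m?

a = 2, m = 8

Columns 4 and 6 each multiply to 2880, so every column has product 2880.
Column 7: 8×5×6×1×6 = 1440, so the missing entry is 2880 ÷ 1440 = 2.
Column 5: 9×4×2×1×5 = 360, so the missing entry is 2880 ÷ 360 = 8.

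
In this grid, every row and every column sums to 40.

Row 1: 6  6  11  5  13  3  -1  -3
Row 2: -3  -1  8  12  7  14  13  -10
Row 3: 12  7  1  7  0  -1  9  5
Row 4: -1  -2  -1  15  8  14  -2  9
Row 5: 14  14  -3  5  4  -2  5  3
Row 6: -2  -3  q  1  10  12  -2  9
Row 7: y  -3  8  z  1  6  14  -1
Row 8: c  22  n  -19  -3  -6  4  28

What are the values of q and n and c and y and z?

Column 4 has 5 + 12 + 7 + 15 + 5 + 1 − 19 = 26; the blank must be 40 − 26 = 14.
Row 7 has -3 + 8 + 14 + 1 + 6 + 14 − 1 = 39; the blank must be 40 − 39 = 1.
Column 1 has 6 − 3 + 12 − 1 + 14 − 2 + 1 = 27; the blank must be 40 − 27 = 13.
Row 8 has 13 + 22 − 19 − 3 − 6 + 4 + 28 = 39; the blank must be 40 − 39 = 1.
Row 6 has -2 − 3 + 1 + 10 + 12 − 2 + 9 = 25; the blank must be 40 − 25 = 15.

q = 15, n = 1, c = 13, y = 1, z = 14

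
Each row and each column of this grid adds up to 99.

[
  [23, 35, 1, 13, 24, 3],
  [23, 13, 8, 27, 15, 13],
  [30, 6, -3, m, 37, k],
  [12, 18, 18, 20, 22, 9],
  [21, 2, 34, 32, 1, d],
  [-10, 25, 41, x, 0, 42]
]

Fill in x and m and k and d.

x = 1, m = 6, k = 23, d = 9

Row 6 has -10 + 25 + 41 + 0 + 42 = 98; the blank must be 99 − 98 = 1.
Row 5 has 21 + 2 + 34 + 32 + 1 = 90; the blank must be 99 − 90 = 9.
Column 6 has 3 + 13 + 9 + 9 + 42 = 76; the blank must be 99 − 76 = 23.
Row 3 has 30 + 6 − 3 + 37 + 23 = 93; the blank must be 99 − 93 = 6.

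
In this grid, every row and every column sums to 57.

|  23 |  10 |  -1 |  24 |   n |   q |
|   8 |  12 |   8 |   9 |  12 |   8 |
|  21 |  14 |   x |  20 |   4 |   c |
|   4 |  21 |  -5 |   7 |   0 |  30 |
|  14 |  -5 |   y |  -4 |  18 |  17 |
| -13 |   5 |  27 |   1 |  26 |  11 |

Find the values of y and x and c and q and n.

Column 5: 12 + 4 + 0 + 18 + 26 = 60, so its missing entry is 57 − 60 = -3.
Row 5: 14 − 5 − 4 + 18 + 17 = 40, so its missing entry is 57 − 40 = 17.
Row 1: 23 + 10 − 1 + 24 − 3 = 53, so its missing entry is 57 − 53 = 4.
Column 3: -1 + 8 − 5 + 17 + 27 = 46, so its missing entry is 57 − 46 = 11.
Row 3: 21 + 14 + 11 + 20 + 4 = 70, so its missing entry is 57 − 70 = -13.

y = 17, x = 11, c = -13, q = 4, n = -3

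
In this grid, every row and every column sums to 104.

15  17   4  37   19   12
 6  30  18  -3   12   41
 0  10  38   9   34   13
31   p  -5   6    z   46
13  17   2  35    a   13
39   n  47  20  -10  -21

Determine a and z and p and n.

a = 24, z = 25, p = 1, n = 29

Row 5: 13 + 17 + 2 + 35 + 13 = 80, so its missing entry is 104 − 80 = 24.
Row 6: 39 + 47 + 20 − 10 − 21 = 75, so its missing entry is 104 − 75 = 29.
Column 2: 17 + 30 + 10 + 17 + 29 = 103, so its missing entry is 104 − 103 = 1.
Row 4: 31 + 1 − 5 + 6 + 46 = 79, so its missing entry is 104 − 79 = 25.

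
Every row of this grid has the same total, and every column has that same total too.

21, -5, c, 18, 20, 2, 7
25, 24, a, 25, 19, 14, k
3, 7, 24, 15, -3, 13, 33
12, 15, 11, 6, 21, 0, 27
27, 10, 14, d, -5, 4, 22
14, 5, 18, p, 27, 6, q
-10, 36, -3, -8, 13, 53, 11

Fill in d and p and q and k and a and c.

Rows 3 and 4 both sum to 92, so that's the common total.
The known cells in row 5 total 72, leaving 92 − 72 = 20 for the blank.
The known cells in row 1 total 63, leaving 92 − 63 = 29 for the blank.
The known cells in column 3 total 93, leaving 92 − 93 = -1 for the blank.
The known cells in column 4 total 76, leaving 92 − 76 = 16 for the blank.
The known cells in row 6 total 86, leaving 92 − 86 = 6 for the blank.
The known cells in row 2 total 106, leaving 92 − 106 = -14 for the blank.

d = 20, p = 16, q = 6, k = -14, a = -1, c = 29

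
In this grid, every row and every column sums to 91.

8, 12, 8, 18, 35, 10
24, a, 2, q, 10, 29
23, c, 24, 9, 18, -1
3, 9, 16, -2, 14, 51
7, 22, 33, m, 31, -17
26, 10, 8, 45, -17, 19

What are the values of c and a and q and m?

c = 18, a = 20, q = 6, m = 15

Row 3: 23 + 24 + 9 + 18 − 1 = 73, so its missing entry is 91 − 73 = 18.
Column 2: 12 + 18 + 9 + 22 + 10 = 71, so its missing entry is 91 − 71 = 20.
Row 2: 24 + 20 + 2 + 10 + 29 = 85, so its missing entry is 91 − 85 = 6.
Row 5: 7 + 22 + 33 + 31 − 17 = 76, so its missing entry is 91 − 76 = 15.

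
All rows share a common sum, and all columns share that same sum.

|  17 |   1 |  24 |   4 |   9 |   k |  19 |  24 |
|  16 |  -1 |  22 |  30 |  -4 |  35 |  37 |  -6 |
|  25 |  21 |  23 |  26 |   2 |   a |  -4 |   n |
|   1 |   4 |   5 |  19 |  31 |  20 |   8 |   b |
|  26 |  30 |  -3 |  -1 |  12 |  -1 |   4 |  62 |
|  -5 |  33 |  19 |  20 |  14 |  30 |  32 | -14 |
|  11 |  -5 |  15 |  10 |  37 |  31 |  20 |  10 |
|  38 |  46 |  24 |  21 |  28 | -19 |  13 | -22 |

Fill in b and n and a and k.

Rows 2 and 5 both sum to 129, so that's the common total.
Row 4: 1 + 4 + 5 + 19 + 31 + 20 + 8 = 88, so its missing entry is 129 − 88 = 41.
Column 8: 24 − 6 + 41 + 62 − 14 + 10 − 22 = 95, so its missing entry is 129 − 95 = 34.
Row 3: 25 + 21 + 23 + 26 + 2 − 4 + 34 = 127, so its missing entry is 129 − 127 = 2.
Row 1: 17 + 1 + 24 + 4 + 9 + 19 + 24 = 98, so its missing entry is 129 − 98 = 31.

b = 41, n = 34, a = 2, k = 31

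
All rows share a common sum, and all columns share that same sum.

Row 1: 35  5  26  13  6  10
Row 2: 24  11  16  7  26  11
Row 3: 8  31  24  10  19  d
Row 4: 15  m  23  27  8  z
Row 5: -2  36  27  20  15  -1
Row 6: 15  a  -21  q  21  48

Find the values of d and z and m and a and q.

d = 3, z = 24, m = -2, a = 14, q = 18

Rows 1 and 2 both sum to 95, so that's the common total.
Column 4 has 13 + 7 + 10 + 27 + 20 = 77; the blank must be 95 − 77 = 18.
Row 6 has 15 − 21 + 18 + 21 + 48 = 81; the blank must be 95 − 81 = 14.
Column 2 has 5 + 11 + 31 + 36 + 14 = 97; the blank must be 95 − 97 = -2.
Row 3 has 8 + 31 + 24 + 10 + 19 = 92; the blank must be 95 − 92 = 3.
Row 4 has 15 − 2 + 23 + 27 + 8 = 71; the blank must be 95 − 71 = 24.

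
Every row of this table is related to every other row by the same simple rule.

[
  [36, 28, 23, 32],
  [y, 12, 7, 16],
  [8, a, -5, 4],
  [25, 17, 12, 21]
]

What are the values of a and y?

a = 0, y = 20

The difference between any two rows is the same in every column — this is an addition table with the headers hidden.
Row 3 minus row 1 is 4 − 32 = -28, so its entry in column 2 is 28 + (-28) = 0.
Row 2 minus row 1 is 16 − 32 = -16, so its entry in column 1 is 36 + (-16) = 20.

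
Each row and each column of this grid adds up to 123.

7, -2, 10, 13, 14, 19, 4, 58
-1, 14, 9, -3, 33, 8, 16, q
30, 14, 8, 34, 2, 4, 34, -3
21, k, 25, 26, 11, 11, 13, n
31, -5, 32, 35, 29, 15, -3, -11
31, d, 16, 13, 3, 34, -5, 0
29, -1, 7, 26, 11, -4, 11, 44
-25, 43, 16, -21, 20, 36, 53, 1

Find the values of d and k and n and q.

The known cells in row 2 total 76, leaving 123 − 76 = 47 for the blank.
The known cells in column 8 total 136, leaving 123 − 136 = -13 for the blank.
The known cells in row 4 total 94, leaving 123 − 94 = 29 for the blank.
The known cells in row 6 total 92, leaving 123 − 92 = 31 for the blank.

d = 31, k = 29, n = -13, q = 47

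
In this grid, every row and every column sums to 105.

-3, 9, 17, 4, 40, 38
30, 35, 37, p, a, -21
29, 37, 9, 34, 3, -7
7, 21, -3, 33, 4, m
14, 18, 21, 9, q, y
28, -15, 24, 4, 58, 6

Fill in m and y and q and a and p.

Column 4: 4 + 34 + 33 + 9 + 4 = 84, so its missing entry is 105 − 84 = 21.
Row 2: 30 + 35 + 37 + 21 − 21 = 102, so its missing entry is 105 − 102 = 3.
Column 5: 40 + 3 + 3 + 4 + 58 = 108, so its missing entry is 105 − 108 = -3.
Row 5: 14 + 18 + 21 + 9 − 3 = 59, so its missing entry is 105 − 59 = 46.
Row 4: 7 + 21 − 3 + 33 + 4 = 62, so its missing entry is 105 − 62 = 43.

m = 43, y = 46, q = -3, a = 3, p = 21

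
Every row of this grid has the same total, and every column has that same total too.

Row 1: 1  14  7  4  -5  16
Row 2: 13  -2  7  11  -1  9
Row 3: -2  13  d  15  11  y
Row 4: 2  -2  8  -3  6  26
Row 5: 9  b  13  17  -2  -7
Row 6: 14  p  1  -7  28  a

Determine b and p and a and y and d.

b = 7, p = 7, a = -6, y = -1, d = 1

Rows 1 and 2 both sum to 37, so that's the common total.
The known cells in column 3 total 36, leaving 37 − 36 = 1 for the blank.
The known cells in row 3 total 38, leaving 37 − 38 = -1 for the blank.
The known cells in column 6 total 43, leaving 37 − 43 = -6 for the blank.
The known cells in row 6 total 30, leaving 37 − 30 = 7 for the blank.
The known cells in row 5 total 30, leaving 37 − 30 = 7 for the blank.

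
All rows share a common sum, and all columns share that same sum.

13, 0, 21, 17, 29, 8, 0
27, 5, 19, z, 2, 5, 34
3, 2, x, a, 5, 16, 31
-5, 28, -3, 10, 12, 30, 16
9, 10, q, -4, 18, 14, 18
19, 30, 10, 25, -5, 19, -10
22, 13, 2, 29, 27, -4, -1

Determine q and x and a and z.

Rows 1 and 4 both sum to 88, so that's the common total.
The known cells in row 2 total 92, leaving 88 − 92 = -4 for the blank.
The known cells in column 4 total 73, leaving 88 − 73 = 15 for the blank.
The known cells in row 5 total 65, leaving 88 − 65 = 23 for the blank.
The known cells in row 3 total 72, leaving 88 − 72 = 16 for the blank.

q = 23, x = 16, a = 15, z = -4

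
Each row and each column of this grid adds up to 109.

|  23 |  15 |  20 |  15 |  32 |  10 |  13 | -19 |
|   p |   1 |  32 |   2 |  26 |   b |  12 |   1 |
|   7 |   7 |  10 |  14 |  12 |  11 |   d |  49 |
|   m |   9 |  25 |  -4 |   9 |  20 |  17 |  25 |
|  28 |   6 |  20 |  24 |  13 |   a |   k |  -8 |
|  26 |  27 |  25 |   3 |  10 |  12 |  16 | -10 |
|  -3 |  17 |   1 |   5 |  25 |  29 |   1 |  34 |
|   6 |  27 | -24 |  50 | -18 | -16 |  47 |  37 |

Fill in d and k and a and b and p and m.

Row 4 has 9 + 25 − 4 + 9 + 20 + 17 + 25 = 101; the blank must be 109 − 101 = 8.
Row 3 has 7 + 7 + 10 + 14 + 12 + 11 + 49 = 110; the blank must be 109 − 110 = -1.
Column 7 has 13 + 12 − 1 + 17 + 16 + 1 + 47 = 105; the blank must be 109 − 105 = 4.
Row 5 has 28 + 6 + 20 + 24 + 13 + 4 − 8 = 87; the blank must be 109 − 87 = 22.
Column 6 has 10 + 11 + 20 + 22 + 12 + 29 − 16 = 88; the blank must be 109 − 88 = 21.
Row 2 has 1 + 32 + 2 + 26 + 21 + 12 + 1 = 95; the blank must be 109 − 95 = 14.

d = -1, k = 4, a = 22, b = 21, p = 14, m = 8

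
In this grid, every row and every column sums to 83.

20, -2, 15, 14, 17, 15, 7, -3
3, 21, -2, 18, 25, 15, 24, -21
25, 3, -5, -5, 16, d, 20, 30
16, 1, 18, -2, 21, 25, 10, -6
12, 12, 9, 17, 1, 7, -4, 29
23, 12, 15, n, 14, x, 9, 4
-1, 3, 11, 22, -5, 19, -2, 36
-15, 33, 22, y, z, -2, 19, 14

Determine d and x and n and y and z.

d = -1, x = 5, n = 1, y = 18, z = -6

The known cells in column 5 total 89, leaving 83 − 89 = -6 for the blank.
The known cells in row 8 total 65, leaving 83 − 65 = 18 for the blank.
The known cells in column 4 total 82, leaving 83 − 82 = 1 for the blank.
The known cells in row 6 total 78, leaving 83 − 78 = 5 for the blank.
The known cells in row 3 total 84, leaving 83 − 84 = -1 for the blank.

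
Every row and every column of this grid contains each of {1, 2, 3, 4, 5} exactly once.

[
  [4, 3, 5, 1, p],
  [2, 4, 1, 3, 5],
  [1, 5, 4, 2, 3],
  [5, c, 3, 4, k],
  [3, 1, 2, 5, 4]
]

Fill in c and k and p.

c = 2, k = 1, p = 2

For row 4, column 2: column 2 already has {1, 3, 4, 5}; that leaves 2.
At (row 1, col 5): row 1 already has {1, 3, 4, 5}, so the value is 2.
For row 4, column 5: row 4 already has {2, 3, 4, 5}; that leaves 1.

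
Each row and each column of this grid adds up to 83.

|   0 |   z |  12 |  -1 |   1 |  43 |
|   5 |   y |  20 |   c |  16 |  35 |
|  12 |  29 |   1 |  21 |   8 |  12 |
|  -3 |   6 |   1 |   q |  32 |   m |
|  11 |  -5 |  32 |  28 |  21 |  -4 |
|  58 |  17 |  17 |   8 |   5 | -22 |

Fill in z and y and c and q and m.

Row 1: 0 + 12 − 1 + 1 + 43 = 55, so its missing entry is 83 − 55 = 28.
Column 2: 28 + 29 + 6 − 5 + 17 = 75, so its missing entry is 83 − 75 = 8.
Row 2: 5 + 8 + 20 + 16 + 35 = 84, so its missing entry is 83 − 84 = -1.
Column 4: -1 − 1 + 21 + 28 + 8 = 55, so its missing entry is 83 − 55 = 28.
Row 4: -3 + 6 + 1 + 28 + 32 = 64, so its missing entry is 83 − 64 = 19.

z = 28, y = 8, c = -1, q = 28, m = 19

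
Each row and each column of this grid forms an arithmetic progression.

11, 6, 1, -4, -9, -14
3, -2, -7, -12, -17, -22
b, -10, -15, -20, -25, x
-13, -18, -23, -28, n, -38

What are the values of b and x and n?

Along each row the entries change by -5 per step; down each column they change by -8.
Row 3: from -10 at column 2, stepping by -5 to column 1 gives -5.
Row 3: from -10 at column 2, stepping by -5 to column 6 gives -30.
Row 4: from -13 at column 1, stepping by -5 to column 5 gives -33.

b = -5, x = -30, n = -33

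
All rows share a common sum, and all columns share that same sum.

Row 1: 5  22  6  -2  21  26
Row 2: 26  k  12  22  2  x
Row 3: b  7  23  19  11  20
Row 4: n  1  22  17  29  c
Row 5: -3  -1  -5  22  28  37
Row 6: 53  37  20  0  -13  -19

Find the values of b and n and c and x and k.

b = -2, n = -1, c = 10, x = 4, k = 12

Rows 1 and 5 both sum to 78, so that's the common total.
The known cells in column 2 total 66, leaving 78 − 66 = 12 for the blank.
The known cells in row 2 total 74, leaving 78 − 74 = 4 for the blank.
The known cells in row 3 total 80, leaving 78 − 80 = -2 for the blank.
The known cells in column 1 total 79, leaving 78 − 79 = -1 for the blank.
The known cells in row 4 total 68, leaving 78 − 68 = 10 for the blank.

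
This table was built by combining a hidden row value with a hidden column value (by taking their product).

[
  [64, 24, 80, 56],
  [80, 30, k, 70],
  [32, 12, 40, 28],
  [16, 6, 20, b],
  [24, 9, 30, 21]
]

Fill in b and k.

Each row is a constant multiple of every other row — this is a multiplication table with the headers hidden.
Row 4 is 16/64 = 1/4 times row 1, so its entry in column 4 is 56 × 1/4 = 14.
Row 2 is 80/64 = 5/4 times row 1, so its entry in column 3 is 80 × 5/4 = 100.

b = 14, k = 100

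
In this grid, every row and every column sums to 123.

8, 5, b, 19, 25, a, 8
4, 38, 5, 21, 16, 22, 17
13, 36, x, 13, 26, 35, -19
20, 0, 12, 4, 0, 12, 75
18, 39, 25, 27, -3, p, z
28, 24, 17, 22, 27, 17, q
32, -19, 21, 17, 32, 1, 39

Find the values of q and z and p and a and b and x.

q = -12, z = 15, p = 2, a = 34, b = 24, x = 19

Row 6 has 28 + 24 + 17 + 22 + 27 + 17 = 135; the blank must be 123 − 135 = -12.
Column 7 has 8 + 17 − 19 + 75 − 12 + 39 = 108; the blank must be 123 − 108 = 15.
Row 5 has 18 + 39 + 25 + 27 − 3 + 15 = 121; the blank must be 123 − 121 = 2.
Column 6 has 22 + 35 + 12 + 2 + 17 + 1 = 89; the blank must be 123 − 89 = 34.
Row 1 has 8 + 5 + 19 + 25 + 34 + 8 = 99; the blank must be 123 − 99 = 24.
Row 3 has 13 + 36 + 13 + 26 + 35 − 19 = 104; the blank must be 123 − 104 = 19.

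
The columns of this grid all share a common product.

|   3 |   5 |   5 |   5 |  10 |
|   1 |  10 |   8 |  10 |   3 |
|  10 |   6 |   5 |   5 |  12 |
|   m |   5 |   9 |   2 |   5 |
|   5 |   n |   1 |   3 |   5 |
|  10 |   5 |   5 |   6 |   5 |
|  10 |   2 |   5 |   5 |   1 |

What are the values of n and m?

Columns 3 and 4 each multiply to 45000, so every column has product 45000.
Column 2: 5×10×6×5×5×2 = 15000, so the missing entry is 45000 ÷ 15000 = 3.
Column 1: 3×1×10×5×10×10 = 15000, so the missing entry is 45000 ÷ 15000 = 3.

n = 3, m = 3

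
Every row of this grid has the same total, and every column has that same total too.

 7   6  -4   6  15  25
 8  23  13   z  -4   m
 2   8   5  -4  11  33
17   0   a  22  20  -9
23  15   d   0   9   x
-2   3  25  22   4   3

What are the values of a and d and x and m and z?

a = 5, d = 11, x = -3, m = 6, z = 9

Rows 1 and 3 both sum to 55, so that's the common total.
Row 4: 17 + 0 + 22 + 20 − 9 = 50, so its missing entry is 55 − 50 = 5.
Column 3: -4 + 13 + 5 + 5 + 25 = 44, so its missing entry is 55 − 44 = 11.
Row 5: 23 + 15 + 11 + 0 + 9 = 58, so its missing entry is 55 − 58 = -3.
Column 6: 25 + 33 − 9 − 3 + 3 = 49, so its missing entry is 55 − 49 = 6.
Row 2: 8 + 23 + 13 − 4 + 6 = 46, so its missing entry is 55 − 46 = 9.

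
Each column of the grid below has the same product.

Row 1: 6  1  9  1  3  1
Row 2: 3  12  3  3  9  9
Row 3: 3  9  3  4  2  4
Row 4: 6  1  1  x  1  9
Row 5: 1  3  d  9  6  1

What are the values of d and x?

d = 4, x = 3

Columns 1 and 2 each multiply to 324, so every column has product 324.
Column 3: 9×3×3×1 = 81, so the missing entry is 324 ÷ 81 = 4.
Column 4: 1×3×4×9 = 108, so the missing entry is 324 ÷ 108 = 3.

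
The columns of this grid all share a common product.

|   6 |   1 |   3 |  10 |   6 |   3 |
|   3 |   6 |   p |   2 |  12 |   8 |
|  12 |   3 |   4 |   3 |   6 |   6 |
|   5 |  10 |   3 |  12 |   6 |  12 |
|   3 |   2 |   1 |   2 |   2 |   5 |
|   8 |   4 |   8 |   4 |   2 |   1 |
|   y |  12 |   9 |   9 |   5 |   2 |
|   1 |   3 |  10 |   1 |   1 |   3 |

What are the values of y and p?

y = 2, p = 2

Columns 5 and 6 each multiply to 51840, so every column has product 51840.
Column 1: 6×3×12×5×3×8×1 = 25920, so the missing entry is 51840 ÷ 25920 = 2.
Column 3: 3×4×3×1×8×9×10 = 25920, so the missing entry is 51840 ÷ 25920 = 2.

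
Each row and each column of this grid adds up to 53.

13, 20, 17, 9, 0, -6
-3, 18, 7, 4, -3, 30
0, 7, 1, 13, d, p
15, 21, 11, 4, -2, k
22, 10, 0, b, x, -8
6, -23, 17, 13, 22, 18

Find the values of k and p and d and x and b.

Column 4: 9 + 4 + 13 + 4 + 13 = 43, so its missing entry is 53 − 43 = 10.
Row 5: 22 + 10 + 0 + 10 − 8 = 34, so its missing entry is 53 − 34 = 19.
Column 5: 0 − 3 − 2 + 19 + 22 = 36, so its missing entry is 53 − 36 = 17.
Row 3: 0 + 7 + 1 + 13 + 17 = 38, so its missing entry is 53 − 38 = 15.
Row 4: 15 + 21 + 11 + 4 − 2 = 49, so its missing entry is 53 − 49 = 4.

k = 4, p = 15, d = 17, x = 19, b = 10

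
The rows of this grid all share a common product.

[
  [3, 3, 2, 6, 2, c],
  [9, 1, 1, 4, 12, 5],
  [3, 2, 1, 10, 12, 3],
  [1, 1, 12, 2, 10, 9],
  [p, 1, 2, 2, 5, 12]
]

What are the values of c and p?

c = 10, p = 9

Rows 2 and 4 each multiply to 2160, so every row has product 2160.
Row 1: 3×3×2×6×2 = 216, so the missing entry is 2160 ÷ 216 = 10.
Row 5: 1×2×2×5×12 = 240, so the missing entry is 2160 ÷ 240 = 9.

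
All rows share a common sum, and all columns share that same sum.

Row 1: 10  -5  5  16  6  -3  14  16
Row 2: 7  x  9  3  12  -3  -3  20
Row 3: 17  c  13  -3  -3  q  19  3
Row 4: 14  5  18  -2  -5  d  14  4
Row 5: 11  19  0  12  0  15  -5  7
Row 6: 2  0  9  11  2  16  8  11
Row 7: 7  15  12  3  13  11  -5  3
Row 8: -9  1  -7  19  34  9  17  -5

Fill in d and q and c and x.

Rows 1 and 5 both sum to 59, so that's the common total.
Row 2: 7 + 9 + 3 + 12 − 3 − 3 + 20 = 45, so its missing entry is 59 − 45 = 14.
Column 2: -5 + 14 + 5 + 19 + 0 + 15 + 1 = 49, so its missing entry is 59 − 49 = 10.
Row 3: 17 + 10 + 13 − 3 − 3 + 19 + 3 = 56, so its missing entry is 59 − 56 = 3.
Row 4: 14 + 5 + 18 − 2 − 5 + 14 + 4 = 48, so its missing entry is 59 − 48 = 11.

d = 11, q = 3, c = 10, x = 14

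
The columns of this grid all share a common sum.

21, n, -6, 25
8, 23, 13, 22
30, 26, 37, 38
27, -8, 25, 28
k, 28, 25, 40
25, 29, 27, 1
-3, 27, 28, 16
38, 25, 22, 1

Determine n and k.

Columns 3 and 4 both add up to 171, so every column sums to 171.
Column 2: 23 + 26 − 8 + 28 + 29 + 27 + 25 = 150, so the missing entry is 171 − 150 = 21.
Column 1: 21 + 8 + 30 + 27 + 25 − 3 + 38 = 146, so the missing entry is 171 − 146 = 25.

n = 21, k = 25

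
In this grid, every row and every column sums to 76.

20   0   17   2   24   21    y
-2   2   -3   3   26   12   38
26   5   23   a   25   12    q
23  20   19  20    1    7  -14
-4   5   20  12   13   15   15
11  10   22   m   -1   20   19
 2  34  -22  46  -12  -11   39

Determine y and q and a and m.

The known cells in row 6 total 81, leaving 76 − 81 = -5 for the blank.
The known cells in column 4 total 78, leaving 76 − 78 = -2 for the blank.
The known cells in row 3 total 89, leaving 76 − 89 = -13 for the blank.
The known cells in row 1 total 84, leaving 76 − 84 = -8 for the blank.

y = -8, q = -13, a = -2, m = -5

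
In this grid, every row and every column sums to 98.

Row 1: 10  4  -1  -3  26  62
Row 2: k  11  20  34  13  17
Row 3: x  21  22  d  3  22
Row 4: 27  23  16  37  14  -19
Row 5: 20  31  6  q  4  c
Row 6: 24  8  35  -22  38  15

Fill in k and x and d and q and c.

k = 3, x = 14, d = 16, q = 36, c = 1

Column 6 has 62 + 17 + 22 − 19 + 15 = 97; the blank must be 98 − 97 = 1.
Row 5 has 20 + 31 + 6 + 4 + 1 = 62; the blank must be 98 − 62 = 36.
Column 4 has -3 + 34 + 37 + 36 − 22 = 82; the blank must be 98 − 82 = 16.
Row 3 has 21 + 22 + 16 + 3 + 22 = 84; the blank must be 98 − 84 = 14.
Row 2 has 11 + 20 + 34 + 13 + 17 = 95; the blank must be 98 − 95 = 3.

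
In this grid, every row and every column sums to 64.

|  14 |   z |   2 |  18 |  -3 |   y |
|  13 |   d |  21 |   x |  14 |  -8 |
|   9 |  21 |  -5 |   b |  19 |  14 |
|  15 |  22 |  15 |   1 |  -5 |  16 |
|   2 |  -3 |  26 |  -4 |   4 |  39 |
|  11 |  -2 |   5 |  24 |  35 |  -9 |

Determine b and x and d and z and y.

b = 6, x = 19, d = 5, z = 21, y = 12

Row 3 has 9 + 21 − 5 + 19 + 14 = 58; the blank must be 64 − 58 = 6.
Column 6 has -8 + 14 + 16 + 39 − 9 = 52; the blank must be 64 − 52 = 12.
Row 1 has 14 + 2 + 18 − 3 + 12 = 43; the blank must be 64 − 43 = 21.
Column 2 has 21 + 21 + 22 − 3 − 2 = 59; the blank must be 64 − 59 = 5.
Row 2 has 13 + 5 + 21 + 14 − 8 = 45; the blank must be 64 − 45 = 19.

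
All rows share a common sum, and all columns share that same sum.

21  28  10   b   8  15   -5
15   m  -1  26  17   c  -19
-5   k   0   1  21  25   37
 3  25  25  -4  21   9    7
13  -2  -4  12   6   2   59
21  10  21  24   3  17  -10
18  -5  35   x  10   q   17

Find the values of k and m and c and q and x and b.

k = 7, m = 23, c = 25, q = -7, x = 18, b = 9

Rows 4 and 5 both sum to 86, so that's the common total.
The known cells in row 3 total 79, leaving 86 − 79 = 7 for the blank.
The known cells in column 2 total 63, leaving 86 − 63 = 23 for the blank.
The known cells in row 2 total 61, leaving 86 − 61 = 25 for the blank.
The known cells in column 6 total 93, leaving 86 − 93 = -7 for the blank.
The known cells in row 1 total 77, leaving 86 − 77 = 9 for the blank.
The known cells in row 7 total 68, leaving 86 − 68 = 18 for the blank.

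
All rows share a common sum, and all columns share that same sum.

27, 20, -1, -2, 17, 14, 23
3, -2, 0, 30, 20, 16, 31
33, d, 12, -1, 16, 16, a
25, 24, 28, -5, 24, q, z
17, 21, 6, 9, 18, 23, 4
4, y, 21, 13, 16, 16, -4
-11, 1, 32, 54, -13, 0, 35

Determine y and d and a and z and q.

y = 32, d = 2, a = 20, z = -11, q = 13

Rows 1 and 2 both sum to 98, so that's the common total.
Row 6 has 4 + 21 + 13 + 16 + 16 − 4 = 66; the blank must be 98 − 66 = 32.
Column 2 has 20 − 2 + 24 + 21 + 32 + 1 = 96; the blank must be 98 − 96 = 2.
Row 3 has 33 + 2 + 12 − 1 + 16 + 16 = 78; the blank must be 98 − 78 = 20.
Column 7 has 23 + 31 + 20 + 4 − 4 + 35 = 109; the blank must be 98 − 109 = -11.
Row 4 has 25 + 24 + 28 − 5 + 24 − 11 = 85; the blank must be 98 − 85 = 13.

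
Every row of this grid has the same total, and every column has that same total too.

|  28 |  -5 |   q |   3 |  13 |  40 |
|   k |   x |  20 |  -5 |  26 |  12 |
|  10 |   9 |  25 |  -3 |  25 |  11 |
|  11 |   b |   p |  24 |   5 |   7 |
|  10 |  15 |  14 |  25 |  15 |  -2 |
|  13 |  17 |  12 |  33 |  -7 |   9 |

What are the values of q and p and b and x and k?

q = -2, p = 8, b = 22, x = 19, k = 5

Rows 3 and 5 both sum to 77, so that's the common total.
Row 1 has 28 − 5 + 3 + 13 + 40 = 79; the blank must be 77 − 79 = -2.
Column 1 has 28 + 10 + 11 + 10 + 13 = 72; the blank must be 77 − 72 = 5.
Row 2 has 5 + 20 − 5 + 26 + 12 = 58; the blank must be 77 − 58 = 19.
Column 2 has -5 + 19 + 9 + 15 + 17 = 55; the blank must be 77 − 55 = 22.
Row 4 has 11 + 22 + 24 + 5 + 7 = 69; the blank must be 77 − 69 = 8.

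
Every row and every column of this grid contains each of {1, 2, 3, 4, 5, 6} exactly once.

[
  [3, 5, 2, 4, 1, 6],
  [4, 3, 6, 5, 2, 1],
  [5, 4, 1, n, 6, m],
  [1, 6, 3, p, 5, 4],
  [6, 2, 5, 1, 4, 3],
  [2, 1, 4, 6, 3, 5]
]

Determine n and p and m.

n = 3, p = 2, m = 2

At (row 3, col 6): column 6 already has {1, 3, 4, 5, 6}, so the value is 2.
At (row 3, col 4): row 3 already has {1, 2, 4, 5, 6}, so the value is 3.
At (row 4, col 4): row 4 already has {1, 3, 4, 5, 6}, so the value is 2.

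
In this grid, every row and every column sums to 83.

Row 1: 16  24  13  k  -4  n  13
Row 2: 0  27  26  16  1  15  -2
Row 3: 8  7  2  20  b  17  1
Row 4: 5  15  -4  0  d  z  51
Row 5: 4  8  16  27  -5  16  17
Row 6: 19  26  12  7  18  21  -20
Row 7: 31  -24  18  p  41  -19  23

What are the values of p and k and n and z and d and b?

Row 3 has 8 + 7 + 2 + 20 + 17 + 1 = 55; the blank must be 83 − 55 = 28.
Column 5 has -4 + 1 + 28 − 5 + 18 + 41 = 79; the blank must be 83 − 79 = 4.
Row 7 has 31 − 24 + 18 + 41 − 19 + 23 = 70; the blank must be 83 − 70 = 13.
Column 4 has 16 + 20 + 0 + 27 + 7 + 13 = 83; the blank must be 83 − 83 = 0.
Row 1 has 16 + 24 + 13 + 0 − 4 + 13 = 62; the blank must be 83 − 62 = 21.
Row 4 has 5 + 15 − 4 + 0 + 4 + 51 = 71; the blank must be 83 − 71 = 12.

p = 13, k = 0, n = 21, z = 12, d = 4, b = 28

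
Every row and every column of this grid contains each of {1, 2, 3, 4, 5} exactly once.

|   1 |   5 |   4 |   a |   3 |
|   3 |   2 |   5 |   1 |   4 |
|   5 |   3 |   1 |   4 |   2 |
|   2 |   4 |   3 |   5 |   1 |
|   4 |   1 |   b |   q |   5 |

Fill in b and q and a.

b = 2, q = 3, a = 2

For row 1, column 4: row 1 already has {1, 3, 4, 5}; that leaves 2.
At (row 5, col 3): column 3 already has {1, 3, 4, 5}, so the value is 2.
Cell (5,4): row 5 already has {1, 2, 4, 5} → 3.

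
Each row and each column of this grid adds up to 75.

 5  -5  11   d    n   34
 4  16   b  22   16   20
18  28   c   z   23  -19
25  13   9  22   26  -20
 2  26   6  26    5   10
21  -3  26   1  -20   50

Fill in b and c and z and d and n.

The known cells in row 2 total 78, leaving 75 − 78 = -3 for the blank.
The known cells in column 5 total 50, leaving 75 − 50 = 25 for the blank.
The known cells in row 1 total 70, leaving 75 − 70 = 5 for the blank.
The known cells in column 4 total 76, leaving 75 − 76 = -1 for the blank.
The known cells in row 3 total 49, leaving 75 − 49 = 26 for the blank.

b = -3, c = 26, z = -1, d = 5, n = 25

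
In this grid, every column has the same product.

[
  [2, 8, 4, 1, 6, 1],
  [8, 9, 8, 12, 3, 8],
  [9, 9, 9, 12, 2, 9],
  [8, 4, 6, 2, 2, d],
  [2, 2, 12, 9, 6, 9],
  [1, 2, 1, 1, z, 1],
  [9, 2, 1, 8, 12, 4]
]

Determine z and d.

z = 4, d = 8

Columns 2 and 3 each multiply to 20736, so every column has product 20736.
Column 5: 6×3×2×2×6×12 = 5184, so the missing entry is 20736 ÷ 5184 = 4.
Column 6: 1×8×9×9×1×4 = 2592, so the missing entry is 20736 ÷ 2592 = 8.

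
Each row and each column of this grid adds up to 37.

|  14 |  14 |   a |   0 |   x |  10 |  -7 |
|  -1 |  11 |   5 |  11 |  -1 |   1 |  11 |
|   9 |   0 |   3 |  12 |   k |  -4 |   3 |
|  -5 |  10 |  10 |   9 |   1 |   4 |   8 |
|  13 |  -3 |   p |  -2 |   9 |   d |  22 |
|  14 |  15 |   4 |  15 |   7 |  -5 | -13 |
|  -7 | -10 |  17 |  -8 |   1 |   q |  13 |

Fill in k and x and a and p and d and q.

k = 14, x = 6, a = 0, p = -2, d = 0, q = 31

Row 3: 9 + 0 + 3 + 12 − 4 + 3 = 23, so its missing entry is 37 − 23 = 14.
Column 5: -1 + 14 + 1 + 9 + 7 + 1 = 31, so its missing entry is 37 − 31 = 6.
Row 7: -7 − 10 + 17 − 8 + 1 + 13 = 6, so its missing entry is 37 − 6 = 31.
Column 6: 10 + 1 − 4 + 4 − 5 + 31 = 37, so its missing entry is 37 − 37 = 0.
Row 5: 13 − 3 − 2 + 9 + 0 + 22 = 39, so its missing entry is 37 − 39 = -2.
Row 1: 14 + 14 + 0 + 6 + 10 − 7 = 37, so its missing entry is 37 − 37 = 0.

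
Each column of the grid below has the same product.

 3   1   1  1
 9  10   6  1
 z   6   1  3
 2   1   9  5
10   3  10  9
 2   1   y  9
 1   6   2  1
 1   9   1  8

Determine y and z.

Columns 2 and 4 each multiply to 9720, so every column has product 9720.
Column 3: 1×6×1×9×10×2×1 = 1080, so the missing entry is 9720 ÷ 1080 = 9.
Column 1: 3×9×2×10×2×1×1 = 1080, so the missing entry is 9720 ÷ 1080 = 9.

y = 9, z = 9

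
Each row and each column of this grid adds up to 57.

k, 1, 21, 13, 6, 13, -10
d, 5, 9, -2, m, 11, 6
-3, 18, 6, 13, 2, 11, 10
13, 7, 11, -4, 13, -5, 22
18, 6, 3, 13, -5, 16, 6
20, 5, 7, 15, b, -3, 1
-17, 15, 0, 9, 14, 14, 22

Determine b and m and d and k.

The known cells in row 6 total 45, leaving 57 − 45 = 12 for the blank.
The known cells in column 5 total 42, leaving 57 − 42 = 15 for the blank.
The known cells in row 2 total 44, leaving 57 − 44 = 13 for the blank.
The known cells in row 1 total 44, leaving 57 − 44 = 13 for the blank.

b = 12, m = 15, d = 13, k = 13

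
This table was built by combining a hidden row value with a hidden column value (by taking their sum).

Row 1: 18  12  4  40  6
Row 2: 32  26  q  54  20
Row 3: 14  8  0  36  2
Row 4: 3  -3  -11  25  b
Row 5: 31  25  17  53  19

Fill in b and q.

The difference between any two rows is the same in every column — this is an addition table with the headers hidden.
Row 4 minus row 1 is 25 − 40 = -15, so its entry in column 5 is 6 + (-15) = -9.
Row 2 minus row 1 is 54 − 40 = 14, so its entry in column 3 is 4 + 14 = 18.

b = -9, q = 18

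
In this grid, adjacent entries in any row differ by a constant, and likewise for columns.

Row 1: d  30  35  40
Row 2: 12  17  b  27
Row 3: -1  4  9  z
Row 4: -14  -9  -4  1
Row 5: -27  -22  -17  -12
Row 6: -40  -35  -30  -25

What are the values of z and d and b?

Along each row the entries change by 5 per step; down each column they change by -13.
Row 3: from -1 at column 1, stepping by 5 to column 4 gives 14.
Row 1: from 30 at column 2, stepping by 5 to column 1 gives 25.
Row 2: from 12 at column 1, stepping by 5 to column 3 gives 22.

z = 14, d = 25, b = 22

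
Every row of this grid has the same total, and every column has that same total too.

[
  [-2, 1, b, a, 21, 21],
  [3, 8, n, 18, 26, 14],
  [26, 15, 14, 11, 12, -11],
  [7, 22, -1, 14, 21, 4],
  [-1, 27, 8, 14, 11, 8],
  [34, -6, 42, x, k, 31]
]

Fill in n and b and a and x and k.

n = -2, b = 6, a = 20, x = -10, k = -24

Rows 3 and 4 both sum to 67, so that's the common total.
The known cells in row 2 total 69, leaving 67 − 69 = -2 for the blank.
The known cells in column 5 total 91, leaving 67 − 91 = -24 for the blank.
The known cells in column 3 total 61, leaving 67 − 61 = 6 for the blank.
The known cells in row 1 total 47, leaving 67 − 47 = 20 for the blank.
The known cells in row 6 total 77, leaving 67 − 77 = -10 for the blank.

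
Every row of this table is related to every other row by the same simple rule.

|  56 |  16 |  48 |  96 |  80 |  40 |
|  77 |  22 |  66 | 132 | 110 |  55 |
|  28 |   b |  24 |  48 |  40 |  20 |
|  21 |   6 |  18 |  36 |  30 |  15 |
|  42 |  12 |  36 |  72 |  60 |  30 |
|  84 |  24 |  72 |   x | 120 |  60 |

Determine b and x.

b = 8, x = 144

Each row is a constant multiple of every other row — this is a multiplication table with the headers hidden.
Row 3 is 28/56 = 1/2 times row 1, so its entry in column 2 is 16 × 1/2 = 8.
Row 6 is 84/56 = 3/2 times row 1, so its entry in column 4 is 96 × 3/2 = 144.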